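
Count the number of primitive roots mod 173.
Number of primitive roots mod 173 = φ(p-1) = φ(172) = 84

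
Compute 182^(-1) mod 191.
Since 191 is prime, by Fermat 182^(-1) ≡ 182^{189} ≡ 106 mod 191. Verify: 182 × 106 = 19292 ≡ 1 mod 191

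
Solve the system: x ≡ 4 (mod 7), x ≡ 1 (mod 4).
M = 7 × 4 = 28. M₁ = 4, y₁ ≡ 2 (mod 7). M₂ = 7, y₂ ≡ 3 (mod 4). x = 4×4×2 + 1×7×3 ≡ 25 (mod 28)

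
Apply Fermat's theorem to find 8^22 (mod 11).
By Fermat: 8^{10} ≡ 1 (mod 11). 22 = 2×10 + 2. So 8^{22} ≡ 8^{2} ≡ 9 (mod 11)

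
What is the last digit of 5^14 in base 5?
By repeated squaring (mod 5): 5^{1}≡0, 5^{2}≡0, 5^{4}≡0, 5^{8}≡0. Then 5^{14} = 5^{8+4+2} ≡ 0 × 0 × 0 ≡ 0 (mod 5)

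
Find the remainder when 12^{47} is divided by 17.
By Fermat: 12^{16} ≡ 1 mod 17. 47 = 2×16 + 15. So 12^{47} ≡ 12^{15} ≡ 10 mod 17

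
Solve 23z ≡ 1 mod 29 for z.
Since 29 is prime, by Fermat 23^(-1) ≡ 23^{27} ≡ 24 mod 29. Verify: 23 × 24 = 552 ≡ 1 mod 29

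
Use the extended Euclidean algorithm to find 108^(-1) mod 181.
Extended GCD: 108(-62) + 181(37) = 1. So 108^(-1) ≡ -62 ≡ 119 mod 181. Verify: 108 × 119 = 12852 ≡ 1 mod 181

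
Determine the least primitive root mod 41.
g = 6. Powers: [6, 36, 11, 25, 27, 39, 29, 10, 19, 32, ...] generates all 40 non-zero residues.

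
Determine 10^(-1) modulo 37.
Since 37 is prime, by Fermat 10^(-1) ≡ 10^{35} ≡ 26 (mod 37). Verify: 10 × 26 = 260 ≡ 1 (mod 37)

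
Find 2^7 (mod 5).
Using Fermat: 2^{4} ≡ 1 (mod 5). 7 ≡ 3 (mod 4). So 2^{7} ≡ 2^{3} ≡ 3 (mod 5)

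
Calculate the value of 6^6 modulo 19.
By repeated squaring (mod 19): 6^{1}≡6, 6^{2}≡17, 6^{4}≡4. Then 6^{6} = 6^{4+2} ≡ 4 × 17 ≡ 11 (mod 19)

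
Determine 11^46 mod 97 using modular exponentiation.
By repeated squaring (mod 97): 11^{1}≡11, 11^{2}≡24, 11^{4}≡91, 11^{8}≡36, 11^{16}≡35, 11^{32}≡61. Then 11^{46} = 11^{32+8+4+2} ≡ 61 × 36 × 91 × 24 ≡ 93 (mod 97)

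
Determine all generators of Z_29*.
There are φ(28) = 12 primitive roots mod 29: {2, 3, 8, 10, 11, 14, 15, 18, 19, 21, 26, 27}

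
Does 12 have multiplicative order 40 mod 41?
Powers of 12 mod 41: 12^1≡12, 12^2≡21, 12^3≡6, 12^4≡31, 12^5≡3, 12^6≡36, 12^7≡22, 12^8≡18, 12^9≡11, 12^10≡9, 12^11≡26, 12^12≡25, 12^13≡13, 12^14≡33, 12^15≡27, 12^16≡37, 12^17≡34, 12^18≡39, 12^19≡17, 12^20≡40, 12^21≡29, 12^22≡20, 12^23≡35, 12^24≡10, 12^25≡38, 12^26≡5, 12^27≡19, 12^28≡23, 12^29≡30, 12^30≡32, 12^31≡15, 12^32≡16, 12^33≡28, 12^34≡8, 12^35≡14, 12^36≡4, 12^37≡7, 12^38≡2, 12^39≡24, 12^40≡1. First k with 12^k≡1 is k=40. Yes, ord_41(12) = 40.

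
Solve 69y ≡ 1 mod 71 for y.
Since 71 is prime, by Fermat 69^(-1) ≡ 69^{69} ≡ 35 mod 71. Verify: 69 × 35 = 2415 ≡ 1 mod 71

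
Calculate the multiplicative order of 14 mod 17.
Powers of 14 mod 17: 14^1≡14, 14^2≡9, 14^3≡7, 14^4≡13, 14^5≡12, 14^6≡15, 14^7≡6, 14^8≡16, 14^9≡3, 14^10≡8, 14^11≡10, 14^12≡4, 14^13≡5, 14^14≡2, 14^15≡11, 14^16≡1. Order = 16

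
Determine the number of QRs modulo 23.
For prime 23, there are (p-1)/2 = (23-1)/2 = 11 quadratic residues (excluding 0).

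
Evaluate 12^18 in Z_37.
By repeated squaring (mod 37): 12^{1}≡12, 12^{2}≡33, 12^{4}≡16, 12^{8}≡34, 12^{16}≡9. Then 12^{18} = 12^{16+2} ≡ 9 × 33 ≡ 1 (mod 37)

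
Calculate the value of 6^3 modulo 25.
6^{3} = 216 ≡ 16 (mod 25)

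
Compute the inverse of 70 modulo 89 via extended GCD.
Extended GCD: 70(14) + 89(-11) = 1. So 70^(-1) ≡ 14 mod 89. Verify: 70 × 14 = 980 ≡ 1 mod 89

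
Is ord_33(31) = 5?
Powers of 31 mod 33: 31^1≡31, 31^2≡4, 31^3≡25, 31^4≡16, 31^5≡1. First k with 31^k≡1 is k=5. Yes, ord_33(31) = 5.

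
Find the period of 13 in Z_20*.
Powers of 13 mod 20: 13^1≡13, 13^2≡9, 13^3≡17, 13^4≡1. Order = 4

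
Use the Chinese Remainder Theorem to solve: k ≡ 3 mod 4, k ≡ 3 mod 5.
M = 4 × 5 = 20. M₁ = 5, y₁ ≡ 1 mod 4. M₂ = 4, y₂ ≡ 4 mod 5. k = 3×5×1 + 3×4×4 ≡ 3 mod 20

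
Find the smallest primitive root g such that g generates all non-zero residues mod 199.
g = 3. For each prime q|198: 3^{99}≡198, 3^{66}≡106, 3^{18}≡125, none ≡ 1, so ord_199(3) = 198 and 3 is a primitive root.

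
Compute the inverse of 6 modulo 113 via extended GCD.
Extended GCD: 6(19) + 113(-1) = 1. So 6^(-1) ≡ 19 mod 113. Verify: 6 × 19 = 114 ≡ 1 mod 113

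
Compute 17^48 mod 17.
By repeated squaring (mod 17): 17^{1}≡0, 17^{2}≡0, 17^{4}≡0, 17^{8}≡0, 17^{16}≡0, 17^{32}≡0. Then 17^{48} = 17^{32+16} ≡ 0 × 0 ≡ 0 (mod 17)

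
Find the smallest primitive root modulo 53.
g = 2. Powers: [2, 4, 8, 16, 32, 11, ...] generates all 52 non-zero residues.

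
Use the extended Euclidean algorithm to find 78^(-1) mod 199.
Extended GCD: 78(74) + 199(-29) = 1. So 78^(-1) ≡ 74 mod 199. Verify: 78 × 74 = 5772 ≡ 1 mod 199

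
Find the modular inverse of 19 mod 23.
Since 23 is prime, by Fermat 19^(-1) ≡ 19^{21} ≡ 17 (mod 23). Verify: 19 × 17 = 323 ≡ 1 (mod 23)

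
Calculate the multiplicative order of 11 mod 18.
Powers of 11 mod 18: 11^1≡11, 11^2≡13, 11^3≡17, 11^4≡7, 11^5≡5, 11^6≡1. ord_18(11) = 6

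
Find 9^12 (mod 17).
By repeated squaring (mod 17): 9^{1}≡9, 9^{2}≡13, 9^{4}≡16, 9^{8}≡1. Then 9^{12} = 9^{8+4} ≡ 1 × 16 ≡ 16 (mod 17)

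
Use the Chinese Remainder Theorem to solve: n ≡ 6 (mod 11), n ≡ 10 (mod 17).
M = 11 × 17 = 187. M₁ = 17, y₁ ≡ 2 (mod 11). M₂ = 11, y₂ ≡ 14 (mod 17). n = 6×17×2 + 10×11×14 ≡ 61 (mod 187)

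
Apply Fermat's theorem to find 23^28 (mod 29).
By Fermat's Little Theorem, 23^{28} ≡ 1 (mod 29) since 29 is prime and gcd(23, 29) = 1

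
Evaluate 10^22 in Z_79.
By repeated squaring mod 79: 10^{1}≡10, 10^{2}≡21, 10^{4}≡46, 10^{8}≡62, 10^{16}≡52. Then 10^{22} = 10^{16+4+2} ≡ 52 × 46 × 21 ≡ 67 mod 79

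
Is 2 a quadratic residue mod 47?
By Euler's criterion: 2^{23} ≡ 1 (mod 47). Since this equals 1, 2 is a QR.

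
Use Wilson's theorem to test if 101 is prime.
(100)! mod 101 = 100. Since 100 ≡ -1 mod 101, 101 is prime.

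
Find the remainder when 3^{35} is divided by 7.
By Fermat: 3^{6} ≡ 1 (mod 7). 35 = 5×6 + 5. So 3^{35} ≡ 3^{5} ≡ 5 (mod 7)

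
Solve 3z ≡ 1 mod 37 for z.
Since 37 is prime, by Fermat 3^(-1) ≡ 3^{35} ≡ 25 mod 37. Verify: 3 × 25 = 75 ≡ 1 mod 37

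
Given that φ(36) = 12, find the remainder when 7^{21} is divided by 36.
By Euler: 7^{12} ≡ 1 (mod 36) since gcd(7, 36) = 1. 21 = 1×12 + 9. So 7^{21} ≡ 7^{9} ≡ 19 (mod 36)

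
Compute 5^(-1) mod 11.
Since 11 is prime, by Fermat 5^(-1) ≡ 5^{9} ≡ 9 mod 11. Verify: 5 × 9 = 45 ≡ 1 mod 11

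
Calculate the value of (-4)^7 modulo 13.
By repeated squaring (mod 13): (-4)^{1}≡9, (-4)^{2}≡3, (-4)^{4}≡9. Then (-4)^{7} = (-4)^{4+2+1} ≡ 9 × 3 × 9 ≡ 9 (mod 13)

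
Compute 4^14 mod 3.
Using Fermat: 4^{2} ≡ 1 mod 3. 14 ≡ 0 mod 2. So 4^{14} ≡ 4^{0} ≡ 1 mod 3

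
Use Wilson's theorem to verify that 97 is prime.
(96)! mod 97 = 96. Since this equals -1 (mod 97), Wilson confirms 97 is prime.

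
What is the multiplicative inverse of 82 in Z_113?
Since 113 is prime, by Fermat 82^(-1) ≡ 82^{111} ≡ 51 (mod 113). Verify: 82 × 51 = 4182 ≡ 1 (mod 113)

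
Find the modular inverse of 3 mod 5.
Since 5 is prime, by Fermat 3^(-1) ≡ 3^{3} ≡ 2 mod 5. Verify: 3 × 2 = 6 ≡ 1 mod 5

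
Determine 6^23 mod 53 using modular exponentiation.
By repeated squaring (mod 53): 6^{1}≡6, 6^{2}≡36, 6^{4}≡24, 6^{8}≡46, 6^{16}≡49. Then 6^{23} = 6^{16+4+2+1} ≡ 49 × 24 × 36 × 6 ≡ 40 (mod 53)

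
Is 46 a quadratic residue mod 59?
By Euler's criterion: 46^{29} ≡ 1 (mod 59). Since this equals 1, 46 is a QR.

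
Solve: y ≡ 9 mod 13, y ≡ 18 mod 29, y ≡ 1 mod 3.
M = 13 × 29 × 3 = 1131. M₁ = 87, y₁ ≡ 3 mod 13. M₂ = 39, y₂ ≡ 3 mod 29. M₃ = 377, y₃ ≡ 2 mod 3. y = 9×87×3 + 18×39×3 + 1×377×2 ≡ 685 mod 1131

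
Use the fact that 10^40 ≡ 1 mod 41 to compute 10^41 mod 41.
By Fermat: 10^{40} ≡ 1 mod 41. So 10^{41} = 10^{40} · 10^{1} ≡ 10^{1} ≡ 10 mod 41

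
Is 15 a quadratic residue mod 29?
By Euler's criterion: 15^{14} ≡ 28 mod 29. Since this equals -1 (≡ 28), 15 is not a QR.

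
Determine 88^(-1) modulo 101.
Since 101 is prime, by Fermat 88^(-1) ≡ 88^{99} ≡ 31 (mod 101). Verify: 88 × 31 = 2728 ≡ 1 (mod 101)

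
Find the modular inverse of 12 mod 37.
Since 37 is prime, by Fermat 12^(-1) ≡ 12^{35} ≡ 34 mod 37. Verify: 12 × 34 = 408 ≡ 1 mod 37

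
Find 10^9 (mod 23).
By repeated squaring (mod 23): 10^{1}≡10, 10^{2}≡8, 10^{4}≡18, 10^{8}≡2. Then 10^{9} = 10^{8+1} ≡ 2 × 10 ≡ 20 (mod 23)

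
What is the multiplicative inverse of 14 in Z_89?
Since 89 is prime, by Fermat 14^(-1) ≡ 14^{87} ≡ 70 mod 89. Verify: 14 × 70 = 980 ≡ 1 mod 89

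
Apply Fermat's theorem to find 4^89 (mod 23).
By Fermat: 4^{22} ≡ 1 (mod 23). 89 = 4×22 + 1. So 4^{89} ≡ 4^{1} ≡ 4 (mod 23)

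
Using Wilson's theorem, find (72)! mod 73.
By Wilson's theorem, (72)! ≡ -1 ≡ 72 (mod 73)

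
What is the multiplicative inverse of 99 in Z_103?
Since 103 is prime, by Fermat 99^(-1) ≡ 99^{101} ≡ 77 (mod 103). Verify: 99 × 77 = 7623 ≡ 1 (mod 103)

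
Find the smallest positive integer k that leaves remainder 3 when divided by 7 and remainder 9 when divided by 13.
M = 7 × 13 = 91. M₁ = 13, y₁ ≡ 6 mod 7. M₂ = 7, y₂ ≡ 2 mod 13. k = 3×13×6 + 9×7×2 ≡ 87 mod 91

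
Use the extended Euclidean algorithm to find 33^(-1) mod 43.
Extended GCD: 33(-13) + 43(10) = 1. So 33^(-1) ≡ -13 ≡ 30 mod 43. Verify: 33 × 30 = 990 ≡ 1 mod 43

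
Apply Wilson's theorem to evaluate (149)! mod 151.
(150)! = (149)! × (150) ≡ -1 mod 151. So (149)! ≡ -1 × (150)^(-1) ≡ (-1)×(-1) = 1 mod 151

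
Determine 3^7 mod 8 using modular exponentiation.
By repeated squaring (mod 8): 3^{1}≡3, 3^{2}≡1, 3^{4}≡1. Then 3^{7} = 3^{4+2+1} ≡ 1 × 1 × 3 ≡ 3 (mod 8)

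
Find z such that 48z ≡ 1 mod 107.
Since 107 is prime, by Fermat 48^(-1) ≡ 48^{105} ≡ 29 mod 107. Verify: 48 × 29 = 1392 ≡ 1 mod 107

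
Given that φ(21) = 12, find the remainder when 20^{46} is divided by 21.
By Euler: 20^{12} ≡ 1 mod 21 since gcd(20, 21) = 1. 46 = 3×12 + 10. So 20^{46} ≡ 20^{10} ≡ 1 mod 21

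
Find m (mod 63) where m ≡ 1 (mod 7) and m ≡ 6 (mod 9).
M = 7 × 9 = 63. M₁ = 9, y₁ ≡ 4 (mod 7). M₂ = 7, y₂ ≡ 4 (mod 9). m = 1×9×4 + 6×7×4 ≡ 15 (mod 63)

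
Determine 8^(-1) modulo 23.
Since 23 is prime, by Fermat 8^(-1) ≡ 8^{21} ≡ 3 mod 23. Verify: 8 × 3 = 24 ≡ 1 mod 23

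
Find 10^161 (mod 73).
Using Fermat: 10^{72} ≡ 1 (mod 73). 161 ≡ 17 (mod 72). So 10^{161} ≡ 10^{17} ≡ 10 (mod 73)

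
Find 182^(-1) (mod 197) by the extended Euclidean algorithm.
Extended GCD: 182(-92) + 197(85) = 1. So 182^(-1) ≡ -92 ≡ 105 (mod 197). Verify: 182 × 105 = 19110 ≡ 1 (mod 197)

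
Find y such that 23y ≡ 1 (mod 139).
Since 139 is prime, by Fermat 23^(-1) ≡ 23^{137} ≡ 133 (mod 139). Verify: 23 × 133 = 3059 ≡ 1 (mod 139)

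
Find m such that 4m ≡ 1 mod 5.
Since 5 is prime, by Fermat 4^(-1) ≡ 4^{3} ≡ 4 mod 5. Verify: 4 × 4 = 16 ≡ 1 mod 5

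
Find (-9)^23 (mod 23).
Using Fermat: (-9)^{22} ≡ 1 (mod 23). 23 ≡ 1 (mod 22). So (-9)^{23} ≡ (-9)^{1} ≡ 14 (mod 23)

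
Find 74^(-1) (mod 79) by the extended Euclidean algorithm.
Extended GCD: 74(-16) + 79(15) = 1. So 74^(-1) ≡ -16 ≡ 63 (mod 79). Verify: 74 × 63 = 4662 ≡ 1 (mod 79)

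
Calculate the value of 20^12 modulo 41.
By repeated squaring (mod 41): 20^{1}≡20, 20^{2}≡31, 20^{4}≡18, 20^{8}≡37. Then 20^{12} = 20^{8+4} ≡ 37 × 18 ≡ 10 (mod 41)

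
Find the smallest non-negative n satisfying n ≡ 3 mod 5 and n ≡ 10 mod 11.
M = 5 × 11 = 55. M₁ = 11, y₁ ≡ 1 mod 5. M₂ = 5, y₂ ≡ 9 mod 11. n = 3×11×1 + 10×5×9 ≡ 43 mod 55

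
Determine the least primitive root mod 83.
g = 2. For each prime q|82: 2^{41}≡82, 2^{2}≡4, none ≡ 1, so ord_83(2) = 82 and 2 is a primitive root.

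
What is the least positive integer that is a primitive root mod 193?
g = 5. Powers: [5, 25, 125, 46, 37, 185, 153, 186, 158, 18, ...] generates all 192 non-zero residues.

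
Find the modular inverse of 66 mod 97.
Since 97 is prime, by Fermat 66^(-1) ≡ 66^{95} ≡ 25 mod 97. Verify: 66 × 25 = 1650 ≡ 1 mod 97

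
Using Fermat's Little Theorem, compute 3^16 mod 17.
By Fermat's Little Theorem, 3^{16} ≡ 1 mod 17 since 17 is prime and gcd(3, 17) = 1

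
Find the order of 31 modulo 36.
Powers of 31 mod 36: 31^1≡31, 31^2≡25, 31^3≡19, 31^4≡13, 31^5≡7, 31^6≡1. Order = 6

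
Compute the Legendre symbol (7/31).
(7/31) = 7^{15} mod 31 = 1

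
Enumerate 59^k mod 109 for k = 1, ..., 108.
59^1, 59^2, ..., 59^{108} mod 109: [59, 102, 23, 49, 57, 93, 37, 3, 68, 88, 69, 38, 62, 61, 2, 9, 95, 46, 98, 5, 77, 74, 6, 27, 67, 29, 76, 15, 13, 4, 18, 81, 92, 87, 10, 45, 39, 12, 54, 25, 58, 43, 30, 26, 8, 36, 53, 75, 65, 20, 90, 78, 24, 108, 50, 7, 86, 60, 52, 16, 72, 106, 41, 21, 40, 71, 47, 48, 107, 100, 14, 63, 11, 104, 32, 35, 103, 82, 42, 80, 33, 94, 96, 105, 91, 28, 17, 22, 99, 64, 70, 97, 55, 84, 51, 66, 79, 83, 101, 73, 56, 34, 44, 89, 19, 31, 85, 1]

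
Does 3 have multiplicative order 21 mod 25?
Powers of 3 mod 25: 3^1≡3, 3^2≡9, 3^3≡2, 3^4≡6, 3^5≡18, 3^6≡4, 3^7≡12, 3^8≡11, 3^9≡8, 3^10≡24, 3^11≡22, 3^12≡16, 3^13≡23, 3^14≡19, 3^15≡7, 3^16≡21, 3^17≡13, 3^18≡14, 3^19≡17, 3^20≡1. Already 3^20≡1, so the order is 20 < 21. No, the actual order is 20.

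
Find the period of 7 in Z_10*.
Powers of 7 mod 10: 7^1≡7, 7^2≡9, 7^3≡3, 7^4≡1. ord_10(7) = 4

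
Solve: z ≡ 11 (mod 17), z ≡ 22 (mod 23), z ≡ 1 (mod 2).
M = 17 × 23 × 2 = 782. M₁ = 46, y₁ ≡ 10 (mod 17). M₂ = 34, y₂ ≡ 21 (mod 23). M₃ = 391, y₃ ≡ 1 (mod 2). z = 11×46×10 + 22×34×21 + 1×391×1 ≡ 45 (mod 782)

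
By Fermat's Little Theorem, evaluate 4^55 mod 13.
By Fermat: 4^{12} ≡ 1 (mod 13). 55 = 4×12 + 7. So 4^{55} ≡ 4^{7} ≡ 4 (mod 13)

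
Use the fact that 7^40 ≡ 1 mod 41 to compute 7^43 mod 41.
By Fermat: 7^{40} ≡ 1 mod 41. So 7^{43} = 7^{40} · 7^{3} ≡ 7^{3} ≡ 15 mod 41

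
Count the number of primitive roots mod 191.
There are φ(191-1) = φ(190) = 72 primitive roots modulo 191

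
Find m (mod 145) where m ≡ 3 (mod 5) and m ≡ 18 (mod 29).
M = 5 × 29 = 145. M₁ = 29, y₁ ≡ 4 (mod 5). M₂ = 5, y₂ ≡ 6 (mod 29). m = 3×29×4 + 18×5×6 ≡ 18 (mod 145)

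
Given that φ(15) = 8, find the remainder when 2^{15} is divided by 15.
By Euler: 2^{8} ≡ 1 mod 15 since gcd(2, 15) = 1. 15 = 1×8 + 7. So 2^{15} ≡ 2^{7} ≡ 8 mod 15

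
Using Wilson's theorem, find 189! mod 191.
(190)! = (189)! × (190) ≡ -1 (mod 191). So (189)! ≡ -1 × (190)^(-1) ≡ (-1)×(-1) = 1 (mod 191)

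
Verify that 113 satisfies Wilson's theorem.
(112)! mod 113 = 112. Since this equals -1 mod 113, Wilson confirms 113 is prime.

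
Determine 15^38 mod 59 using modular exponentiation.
By repeated squaring (mod 59): 15^{1}≡15, 15^{2}≡48, 15^{4}≡3, 15^{8}≡9, 15^{16}≡22, 15^{32}≡12. Then 15^{38} = 15^{32+4+2} ≡ 12 × 3 × 48 ≡ 17 (mod 59)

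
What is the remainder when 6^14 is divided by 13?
Using Fermat: 6^{12} ≡ 1 mod 13. 14 ≡ 2 mod 12. So 6^{14} ≡ 6^{2} ≡ 10 mod 13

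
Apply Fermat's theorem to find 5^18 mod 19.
By Fermat's Little Theorem, 5^{18} ≡ 1 mod 19 since 19 is prime and gcd(5, 19) = 1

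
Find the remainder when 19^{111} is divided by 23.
By Fermat: 19^{22} ≡ 1 mod 23. 111 = 5×22 + 1. So 19^{111} ≡ 19^{1} ≡ 19 mod 23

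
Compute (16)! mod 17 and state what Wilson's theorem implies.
(16)! mod 17 = 16. Since this equals -1 (mod 17), Wilson confirms 17 is prime.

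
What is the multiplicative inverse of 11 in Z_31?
Since 31 is prime, by Fermat 11^(-1) ≡ 11^{29} ≡ 17 mod 31. Verify: 11 × 17 = 187 ≡ 1 mod 31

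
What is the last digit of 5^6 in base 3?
Using Fermat: 5^{2} ≡ 1 (mod 3). 6 ≡ 0 (mod 2). So 5^{6} ≡ 5^{0} ≡ 1 (mod 3)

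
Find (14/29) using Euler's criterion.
(14/29) = 14^{14} mod 29 = -1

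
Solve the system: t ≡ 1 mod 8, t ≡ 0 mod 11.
M = 8 × 11 = 88. M₁ = 11, y₁ ≡ 3 mod 8. M₂ = 8, y₂ ≡ 7 mod 11. t = 1×11×3 + 0×8×7 ≡ 33 mod 88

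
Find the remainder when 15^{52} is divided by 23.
By Fermat: 15^{22} ≡ 1 mod 23. 52 = 2×22 + 8. So 15^{52} ≡ 15^{8} ≡ 4 mod 23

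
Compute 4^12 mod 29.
By repeated squaring (mod 29): 4^{1}≡4, 4^{2}≡16, 4^{4}≡24, 4^{8}≡25. Then 4^{12} = 4^{8+4} ≡ 25 × 24 ≡ 20 (mod 29)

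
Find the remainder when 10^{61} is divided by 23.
By Fermat: 10^{22} ≡ 1 (mod 23). 61 = 2×22 + 17. So 10^{61} ≡ 10^{17} ≡ 17 (mod 23)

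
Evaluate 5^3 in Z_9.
5^{3} = 125 ≡ 8 mod 9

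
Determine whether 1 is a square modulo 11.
By Euler's criterion: 1^{5} ≡ 1 mod 11. Since this equals 1, 1 is a QR.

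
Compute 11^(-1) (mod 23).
Since 23 is prime, by Fermat 11^(-1) ≡ 11^{21} ≡ 21 (mod 23). Verify: 11 × 21 = 231 ≡ 1 (mod 23)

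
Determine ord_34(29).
Powers of 29 mod 34: 29^1≡29, 29^2≡25, 29^3≡11, 29^4≡13, 29^5≡3, 29^6≡19, 29^7≡7, 29^8≡33, 29^9≡5, 29^10≡9, 29^11≡23, 29^12≡21, 29^13≡31, 29^14≡15, 29^15≡27, 29^16≡1. So the order of 29 is 16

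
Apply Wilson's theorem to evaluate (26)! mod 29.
(28)! = (26)! × (27) × (28) ≡ -1 mod 29. So (26)! ≡ -1 × [(28)(27)]^(-1) ≡ 14 mod 29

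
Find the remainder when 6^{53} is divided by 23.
By Fermat: 6^{22} ≡ 1 mod 23. 53 = 2×22 + 9. So 6^{53} ≡ 6^{9} ≡ 16 mod 23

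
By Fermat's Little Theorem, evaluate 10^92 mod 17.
By Fermat: 10^{16} ≡ 1 mod 17. 92 = 5×16 + 12. So 10^{92} ≡ 10^{12} ≡ 13 mod 17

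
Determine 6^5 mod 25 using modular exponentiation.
By repeated squaring (mod 25): 6^{1}≡6, 6^{2}≡11, 6^{4}≡21. Then 6^{5} = 6^{4+1} ≡ 21 × 6 ≡ 1 (mod 25)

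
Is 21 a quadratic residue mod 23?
By Euler's criterion: 21^{11} ≡ 22 mod 23. Since this equals -1 (≡ 22), 21 is not a QR.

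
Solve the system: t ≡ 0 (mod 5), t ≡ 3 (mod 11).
M = 5 × 11 = 55. M₁ = 11, y₁ ≡ 1 (mod 5). M₂ = 5, y₂ ≡ 9 (mod 11). t = 0×11×1 + 3×5×9 ≡ 25 (mod 55)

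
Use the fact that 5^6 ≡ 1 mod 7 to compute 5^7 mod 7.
By Fermat: 5^{6} ≡ 1 mod 7. So 5^{7} = 5^{6} · 5^{1} ≡ 5^{1} ≡ 5 mod 7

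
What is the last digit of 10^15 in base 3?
Using Fermat: 10^{2} ≡ 1 mod 3. 15 ≡ 1 mod 2. So 10^{15} ≡ 10^{1} ≡ 1 mod 3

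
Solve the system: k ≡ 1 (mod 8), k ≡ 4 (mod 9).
M = 8 × 9 = 72. M₁ = 9, y₁ ≡ 1 (mod 8). M₂ = 8, y₂ ≡ 8 (mod 9). k = 1×9×1 + 4×8×8 ≡ 49 (mod 72)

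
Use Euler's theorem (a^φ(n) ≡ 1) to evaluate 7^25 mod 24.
By Euler: 7^{8} ≡ 1 (mod 24) since gcd(7, 24) = 1. 25 = 3×8 + 1. So 7^{25} ≡ 7^{1} ≡ 7 (mod 24)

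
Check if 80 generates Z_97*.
ord_97(80) divides 96. For each prime q|96: 80^{48}≡96, 80^{32}≡61, none ≡ 1. So 80 has order 96 and is a primitive root mod 97.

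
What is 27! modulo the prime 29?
(28)! = (27)! × (28) ≡ -1 mod 29. So (27)! ≡ -1 × (28)^(-1) ≡ (-1)×(-1) = 1 mod 29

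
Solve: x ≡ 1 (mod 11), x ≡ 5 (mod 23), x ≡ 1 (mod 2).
M = 11 × 23 × 2 = 506. M₁ = 46, y₁ ≡ 6 (mod 11). M₂ = 22, y₂ ≡ 22 (mod 23). M₃ = 253, y₃ ≡ 1 (mod 2). x = 1×46×6 + 5×22×22 + 1×253×1 ≡ 419 (mod 506)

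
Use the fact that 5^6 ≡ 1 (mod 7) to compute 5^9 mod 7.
By Fermat: 5^{6} ≡ 1 (mod 7). So 5^{9} = 5^{6} · 5^{3} ≡ 5^{3} ≡ 6 (mod 7)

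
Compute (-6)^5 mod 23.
By repeated squaring (mod 23): (-6)^{1}≡17, (-6)^{2}≡13, (-6)^{4}≡8. Then (-6)^{5} = (-6)^{4+1} ≡ 8 × 17 ≡ 21 (mod 23)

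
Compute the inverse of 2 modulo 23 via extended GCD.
Extended GCD: 2(-11) + 23(1) = 1. So 2^(-1) ≡ -11 ≡ 12 mod 23. Verify: 2 × 12 = 24 ≡ 1 mod 23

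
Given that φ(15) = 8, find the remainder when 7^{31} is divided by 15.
By Euler: 7^{8} ≡ 1 (mod 15) since gcd(7, 15) = 1. 31 = 3×8 + 7. So 7^{31} ≡ 7^{7} ≡ 13 (mod 15)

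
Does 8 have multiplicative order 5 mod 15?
Powers of 8 mod 15: 8^1≡8, 8^2≡4, 8^3≡2, 8^4≡1. Already 8^4≡1, so the order is 4 < 5. No, the actual order is 4.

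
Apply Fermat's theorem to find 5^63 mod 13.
By Fermat: 5^{12} ≡ 1 mod 13. 63 = 5×12 + 3. So 5^{63} ≡ 5^{3} ≡ 8 mod 13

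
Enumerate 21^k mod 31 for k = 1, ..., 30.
21^1, 21^2, ..., 21^{30} mod 31: [21, 7, 23, 18, 6, 2, 11, 14, 15, 5, 12, 4, 22, 28, 30, 10, 24, 8, 13, 25, 29, 20, 17, 16, 26, 19, 27, 9, 3, 1]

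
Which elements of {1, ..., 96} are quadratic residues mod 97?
Quadratic residues modulo 97: {1, 2, 3, 4, 6, 8, 9, 11, 12, 16, 18, 22, 24, 25, 27, 31, 32, 33, 35, 36, 43, 44, 47, 48, 49, 50, 53, 54, 61, 62, 64, 65, 66, 70, 72, 73, 75, 79, 81, 85, 86, 88, 89, 91, 93, 94, 95, 96}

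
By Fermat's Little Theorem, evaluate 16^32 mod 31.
By Fermat: 16^{30} ≡ 1 (mod 31). So 16^{32} = 16^{30} · 16^{2} ≡ 16^{2} ≡ 8 (mod 31)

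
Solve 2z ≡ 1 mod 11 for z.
Since 11 is prime, by Fermat 2^(-1) ≡ 2^{9} ≡ 6 mod 11. Verify: 2 × 6 = 12 ≡ 1 mod 11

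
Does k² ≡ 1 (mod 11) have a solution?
By Euler's criterion: 1^{5} ≡ 1 (mod 11). Since this equals 1, 1 is a QR.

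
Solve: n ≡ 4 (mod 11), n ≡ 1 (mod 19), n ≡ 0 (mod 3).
M = 11 × 19 × 3 = 627. M₁ = 57, y₁ ≡ 6 (mod 11). M₂ = 33, y₂ ≡ 15 (mod 19). M₃ = 209, y₃ ≡ 2 (mod 3). n = 4×57×6 + 1×33×15 + 0×209×2 ≡ 609 (mod 627)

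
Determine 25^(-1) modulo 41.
Since 41 is prime, by Fermat 25^(-1) ≡ 25^{39} ≡ 23 mod 41. Verify: 25 × 23 = 575 ≡ 1 mod 41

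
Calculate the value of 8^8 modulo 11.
By repeated squaring mod 11: 8^{1}≡8, 8^{2}≡9, 8^{4}≡4, 8^{8}≡5. So 8^{8} ≡ 5 mod 11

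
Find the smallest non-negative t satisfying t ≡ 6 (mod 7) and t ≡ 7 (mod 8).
M = 7 × 8 = 56. M₁ = 8, y₁ ≡ 1 (mod 7). M₂ = 7, y₂ ≡ 7 (mod 8). t = 6×8×1 + 7×7×7 ≡ 55 (mod 56)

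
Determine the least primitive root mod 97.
g = 5. For each prime q|96: 5^{48}≡96, 5^{32}≡35, none ≡ 1, so ord_97(5) = 96 and 5 is a primitive root.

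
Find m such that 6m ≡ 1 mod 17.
Since 17 is prime, by Fermat 6^(-1) ≡ 6^{15} ≡ 3 mod 17. Verify: 6 × 3 = 18 ≡ 1 mod 17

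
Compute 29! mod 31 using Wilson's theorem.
(30)! = (29)! × (30) ≡ -1 mod 31. So (29)! ≡ -1 × (30)^(-1) ≡ (-1)×(-1) = 1 mod 31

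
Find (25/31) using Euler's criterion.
(25/31) = 25^{15} mod 31 = 1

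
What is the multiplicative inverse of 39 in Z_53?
Since 53 is prime, by Fermat 39^(-1) ≡ 39^{51} ≡ 34 (mod 53). Verify: 39 × 34 = 1326 ≡ 1 (mod 53)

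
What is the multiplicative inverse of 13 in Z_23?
Since 23 is prime, by Fermat 13^(-1) ≡ 13^{21} ≡ 16 mod 23. Verify: 13 × 16 = 208 ≡ 1 mod 23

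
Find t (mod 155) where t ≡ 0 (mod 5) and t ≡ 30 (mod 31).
M = 5 × 31 = 155. M₁ = 31, y₁ ≡ 1 (mod 5). M₂ = 5, y₂ ≡ 25 (mod 31). t = 0×31×1 + 30×5×25 ≡ 30 (mod 155)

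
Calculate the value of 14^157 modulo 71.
Using Fermat: 14^{70} ≡ 1 (mod 71). 157 ≡ 17 (mod 70). So 14^{157} ≡ 14^{17} ≡ 17 (mod 71)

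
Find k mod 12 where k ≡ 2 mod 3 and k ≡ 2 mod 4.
M = 3 × 4 = 12. M₁ = 4, y₁ ≡ 1 mod 3. M₂ = 3, y₂ ≡ 3 mod 4. k = 2×4×1 + 2×3×3 ≡ 2 mod 12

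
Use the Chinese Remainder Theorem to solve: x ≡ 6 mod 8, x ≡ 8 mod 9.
M = 8 × 9 = 72. M₁ = 9, y₁ ≡ 1 mod 8. M₂ = 8, y₂ ≡ 8 mod 9. x = 6×9×1 + 8×8×8 ≡ 62 mod 72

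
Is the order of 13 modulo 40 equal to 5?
Powers of 13 mod 40: 13^1≡13, 13^2≡9, 13^3≡37, 13^4≡1. Already 13^4≡1, so the order is 4 < 5. No, the actual order is 4.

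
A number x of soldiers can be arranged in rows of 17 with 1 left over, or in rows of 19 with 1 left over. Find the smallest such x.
M = 17 × 19 = 323. M₁ = 19, y₁ ≡ 9 (mod 17). M₂ = 17, y₂ ≡ 9 (mod 19). x = 1×19×9 + 1×17×9 ≡ 1 (mod 323)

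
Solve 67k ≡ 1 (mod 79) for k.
Since 79 is prime, by Fermat 67^(-1) ≡ 67^{77} ≡ 46 (mod 79). Verify: 67 × 46 = 3082 ≡ 1 (mod 79)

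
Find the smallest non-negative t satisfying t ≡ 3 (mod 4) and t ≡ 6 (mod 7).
M = 4 × 7 = 28. M₁ = 7, y₁ ≡ 3 (mod 4). M₂ = 4, y₂ ≡ 2 (mod 7). t = 3×7×3 + 6×4×2 ≡ 27 (mod 28)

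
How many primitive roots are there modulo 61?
Number of primitive roots mod 61 = φ(p-1) = φ(60) = 16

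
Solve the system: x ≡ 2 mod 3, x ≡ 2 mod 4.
M = 3 × 4 = 12. M₁ = 4, y₁ ≡ 1 mod 3. M₂ = 3, y₂ ≡ 3 mod 4. x = 2×4×1 + 2×3×3 ≡ 2 mod 12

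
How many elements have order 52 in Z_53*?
There are φ(53-1) = φ(52) = 24 primitive roots modulo 53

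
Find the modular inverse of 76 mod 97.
Since 97 is prime, by Fermat 76^(-1) ≡ 76^{95} ≡ 60 mod 97. Verify: 76 × 60 = 4560 ≡ 1 mod 97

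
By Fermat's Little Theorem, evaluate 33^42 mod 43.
By Fermat's Little Theorem, 33^{42} ≡ 1 (mod 43) since 43 is prime and gcd(33, 43) = 1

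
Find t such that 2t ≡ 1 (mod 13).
Since 13 is prime, by Fermat 2^(-1) ≡ 2^{11} ≡ 7 (mod 13). Verify: 2 × 7 = 14 ≡ 1 (mod 13)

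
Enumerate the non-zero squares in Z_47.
QRs mod 47: {1, 2, 3, 4, 6, 7, 8, 9, 12, 14, 16, 17, 18, 21, 24, 25, 27, 28, 32, 34, 36, 37, 42}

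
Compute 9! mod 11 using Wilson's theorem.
(10)! = (9)! × (10) ≡ -1 mod 11. So (9)! ≡ -1 × (10)^(-1) ≡ (-1)×(-1) = 1 mod 11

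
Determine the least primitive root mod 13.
g = 2. Powers: [2, 4, 8, 3, 6, 12, 11, 9, 5, 10, ...] generates all 12 non-zero residues.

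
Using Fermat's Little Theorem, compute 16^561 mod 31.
By Fermat: 16^{30} ≡ 1 (mod 31). 561 ≡ 21 (mod 30). So 16^{561} ≡ 16^{21} ≡ 16 (mod 31)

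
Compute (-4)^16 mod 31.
By repeated squaring (mod 31): (-4)^{1}≡27, (-4)^{2}≡16, (-4)^{4}≡8, (-4)^{8}≡2, (-4)^{16}≡4. So (-4)^{16} ≡ 4 (mod 31)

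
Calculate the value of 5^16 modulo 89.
By repeated squaring (mod 89): 5^{1}≡5, 5^{2}≡25, 5^{4}≡2, 5^{8}≡4, 5^{16}≡16. So 5^{16} ≡ 16 (mod 89)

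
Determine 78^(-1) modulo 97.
Since 97 is prime, by Fermat 78^(-1) ≡ 78^{95} ≡ 51 (mod 97). Verify: 78 × 51 = 3978 ≡ 1 (mod 97)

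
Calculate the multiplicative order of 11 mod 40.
Powers of 11 mod 40: 11^1≡11, 11^2≡1. ord_40(11) = 2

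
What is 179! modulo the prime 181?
(180)! = (179)! × (180) ≡ -1 (mod 181). So (179)! ≡ -1 × (180)^(-1) ≡ (-1)×(-1) = 1 (mod 181)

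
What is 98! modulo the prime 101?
(100)! = (98)! × (99) × (100) ≡ -1 mod 101. So (98)! ≡ -1 × [(100)(99)]^(-1) ≡ 50 mod 101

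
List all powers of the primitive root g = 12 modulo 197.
12^1, 12^2, ..., 12^{196} mod 197: [12, 144, 152, 51, 21, 55, 69, 40, 86, 47, 170, 70, 52, 33, 2, 24, 91, 107, 102, 42, 110, 138, 80, 172, 94, 143, 140, 104, 66, 4, 48, 182, 17, 7, 84, 23, 79, 160, 147, 188, 89, 83, 11, 132, 8, 96, 167, 34, 14, 168, 46, 158, 123, 97, 179, 178, 166, 22, 67, 16, 192, 137, 68, 28, 139, 92, 119, 49, 194, 161, 159, 135, 44, 134, 32, 187, 77, 136, 56, 81, 184, 41, 98, 191, 125, 121, 73, 88, 71, 64, 177, 154, 75, 112, 162, 171, 82, 196, 185, 53, 45, 146, 176, 142, 128, 157, 111, 150, 27, 127, 145, 164, 195, 173, 106, 90, 95, 155, 87, 59, 117, 25, 103, 54, 57, 93, 131, 193, 149, 15, 180, 190, 113, 174, 118, 37, 50, 9, 108, 114, 186, 65, 189, 101, 30, 163, 183, 29, 151, 39, 74, 100, 18, 19, 31, 175, 130, 181, 5, 60, 129, 169, 58, 105, 78, 148, 3, 36, 38, 62, 153, 63, 165, 10, 120, 61, 141, 116, 13, 156, 99, 6, 72, 76, 124, 109, 126, 133, 20, 43, 122, 85, 35, 26, 115, 1]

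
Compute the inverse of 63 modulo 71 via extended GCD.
Extended GCD: 63(-9) + 71(8) = 1. So 63^(-1) ≡ -9 ≡ 62 mod 71. Verify: 63 × 62 = 3906 ≡ 1 mod 71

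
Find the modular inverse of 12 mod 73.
Since 73 is prime, by Fermat 12^(-1) ≡ 12^{71} ≡ 67 (mod 73). Verify: 12 × 67 = 804 ≡ 1 (mod 73)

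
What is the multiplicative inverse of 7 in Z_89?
Since 89 is prime, by Fermat 7^(-1) ≡ 7^{87} ≡ 51 (mod 89). Verify: 7 × 51 = 357 ≡ 1 (mod 89)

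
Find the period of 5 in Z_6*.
Powers of 5 mod 6: 5^1≡5, 5^2≡1. ord_6(5) = 2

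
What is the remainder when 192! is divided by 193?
By Wilson's theorem, (192)! ≡ -1 ≡ 192 mod 193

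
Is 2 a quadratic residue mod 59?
By Euler's criterion: 2^{29} ≡ 58 mod 59. Since this equals -1 (≡ 58), 2 is not a QR.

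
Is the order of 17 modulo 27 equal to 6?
Powers of 17 mod 27: 17^1≡17, 17^2≡19, 17^3≡26, 17^4≡10, 17^5≡8, 17^6≡1. First k with 17^k≡1 is k=6. Yes, ord_27(17) = 6.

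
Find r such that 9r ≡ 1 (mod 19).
Since 19 is prime, by Fermat 9^(-1) ≡ 9^{17} ≡ 17 (mod 19). Verify: 9 × 17 = 153 ≡ 1 (mod 19)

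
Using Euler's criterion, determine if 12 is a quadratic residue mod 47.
By Euler's criterion: 12^{23} ≡ 1 mod 47. Since this equals 1, 12 is a QR.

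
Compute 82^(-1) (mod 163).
Since 163 is prime, by Fermat 82^(-1) ≡ 82^{161} ≡ 2 (mod 163). Verify: 82 × 2 = 164 ≡ 1 (mod 163)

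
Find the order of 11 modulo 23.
Powers of 11 mod 23: 11^1≡11, 11^2≡6, 11^3≡20, 11^4≡13, 11^5≡5, 11^6≡9, 11^7≡7, 11^8≡8, 11^9≡19, 11^10≡2, 11^11≡22, 11^12≡12, 11^13≡17, 11^14≡3, 11^15≡10, 11^16≡18, 11^17≡14, 11^18≡16, 11^19≡15, 11^20≡4, 11^21≡21, 11^22≡1. ord_23(11) = 22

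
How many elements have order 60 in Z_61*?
A prime p has φ(p-1) primitive roots; here φ(60) = 16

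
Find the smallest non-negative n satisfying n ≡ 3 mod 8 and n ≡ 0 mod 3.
M = 8 × 3 = 24. M₁ = 3, y₁ ≡ 3 mod 8. M₂ = 8, y₂ ≡ 2 mod 3. n = 3×3×3 + 0×8×2 ≡ 3 mod 24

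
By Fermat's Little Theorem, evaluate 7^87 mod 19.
By Fermat: 7^{18} ≡ 1 (mod 19). 87 = 4×18 + 15. So 7^{87} ≡ 7^{15} ≡ 1 (mod 19)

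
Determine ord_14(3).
Powers of 3 mod 14: 3^1≡3, 3^2≡9, 3^3≡13, 3^4≡11, 3^5≡5, 3^6≡1. So the order of 3 is 6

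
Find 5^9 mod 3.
Using Fermat: 5^{2} ≡ 1 mod 3. 9 ≡ 1 mod 2. So 5^{9} ≡ 5^{1} ≡ 2 mod 3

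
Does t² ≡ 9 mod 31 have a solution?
By Euler's criterion: 9^{15} ≡ 1 mod 31. Since this equals 1, 9 is a QR.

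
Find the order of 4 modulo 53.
Powers of 4 mod 53: 4^1≡4, 4^2≡16, 4^3≡11, 4^4≡44, 4^5≡17, 4^6≡15, 4^7≡7, 4^8≡28, 4^9≡6, 4^10≡24, 4^11≡43, 4^12≡13, 4^13≡52, 4^14≡49, 4^15≡37, 4^16≡42, 4^17≡9, 4^18≡36, 4^19≡38, 4^20≡46, 4^21≡25, 4^22≡47, 4^23≡29, 4^24≡10, 4^25≡40, 4^26≡1. Order = 26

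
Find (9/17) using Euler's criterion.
(9/17) = 9^{8} mod 17 = 1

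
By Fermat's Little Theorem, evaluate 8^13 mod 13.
By Fermat: 8^{12} ≡ 1 mod 13. So 8^{13} = 8^{12} · 8^{1} ≡ 8^{1} ≡ 8 mod 13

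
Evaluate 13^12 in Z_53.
By repeated squaring mod 53: 13^{1}≡13, 13^{2}≡10, 13^{4}≡47, 13^{8}≡36. Then 13^{12} = 13^{8+4} ≡ 36 × 47 ≡ 49 mod 53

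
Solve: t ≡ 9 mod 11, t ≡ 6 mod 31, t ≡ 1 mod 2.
M = 11 × 31 × 2 = 682. M₁ = 62, y₁ ≡ 8 mod 11. M₂ = 22, y₂ ≡ 24 mod 31. M₃ = 341, y₃ ≡ 1 mod 2. t = 9×62×8 + 6×22×24 + 1×341×1 ≡ 471 mod 682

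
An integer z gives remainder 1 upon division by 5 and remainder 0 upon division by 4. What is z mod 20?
M = 5 × 4 = 20. M₁ = 4, y₁ ≡ 4 mod 5. M₂ = 5, y₂ ≡ 1 mod 4. z = 1×4×4 + 0×5×1 ≡ 16 mod 20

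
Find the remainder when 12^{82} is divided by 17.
By Fermat: 12^{16} ≡ 1 mod 17. 82 = 5×16 + 2. So 12^{82} ≡ 12^{2} ≡ 8 mod 17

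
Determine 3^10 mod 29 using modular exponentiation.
By repeated squaring mod 29: 3^{1}≡3, 3^{2}≡9, 3^{4}≡23, 3^{8}≡7. Then 3^{10} = 3^{8+2} ≡ 7 × 9 ≡ 5 mod 29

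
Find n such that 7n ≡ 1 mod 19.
Since 19 is prime, by Fermat 7^(-1) ≡ 7^{17} ≡ 11 mod 19. Verify: 7 × 11 = 77 ≡ 1 mod 19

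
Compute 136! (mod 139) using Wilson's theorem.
(138)! = (136)! × (137) × (138) ≡ -1 (mod 139). So (136)! ≡ -1 × [(138)(137)]^(-1) ≡ 69 (mod 139)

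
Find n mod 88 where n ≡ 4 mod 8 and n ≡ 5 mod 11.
M = 8 × 11 = 88. M₁ = 11, y₁ ≡ 3 mod 8. M₂ = 8, y₂ ≡ 7 mod 11. n = 4×11×3 + 5×8×7 ≡ 60 mod 88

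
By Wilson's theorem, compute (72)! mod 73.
By Wilson's theorem, (72)! ≡ -1 ≡ 72 mod 73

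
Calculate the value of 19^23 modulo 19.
By repeated squaring mod 19: 19^{1}≡0, 19^{2}≡0, 19^{4}≡0, 19^{8}≡0, 19^{16}≡0. Then 19^{23} = 19^{16+4+2+1} ≡ 0 × 0 × 0 × 0 ≡ 0 mod 19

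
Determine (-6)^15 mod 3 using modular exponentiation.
By repeated squaring mod 3: (-6)^{1}≡0, (-6)^{2}≡0, (-6)^{4}≡0, (-6)^{8}≡0. Then (-6)^{15} = (-6)^{8+4+2+1} ≡ 0 × 0 × 0 × 0 ≡ 0 mod 3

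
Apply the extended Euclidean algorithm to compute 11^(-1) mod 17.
Extended GCD: 11(-3) + 17(2) = 1. So 11^(-1) ≡ -3 ≡ 14 mod 17. Verify: 11 × 14 = 154 ≡ 1 mod 17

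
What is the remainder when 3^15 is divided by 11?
Using Fermat: 3^{10} ≡ 1 (mod 11). 15 ≡ 5 (mod 10). So 3^{15} ≡ 3^{5} ≡ 1 (mod 11)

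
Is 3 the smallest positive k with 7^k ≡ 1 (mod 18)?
Powers of 7 mod 18: 7^1≡7, 7^2≡13, 7^3≡1. First k with 7^k≡1 is k=3. Yes, ord_18(7) = 3.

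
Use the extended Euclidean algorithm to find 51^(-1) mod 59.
Extended GCD: 51(22) + 59(-19) = 1. So 51^(-1) ≡ 22 (mod 59). Verify: 51 × 22 = 1122 ≡ 1 (mod 59)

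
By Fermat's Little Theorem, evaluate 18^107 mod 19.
By Fermat: 18^{18} ≡ 1 (mod 19). 107 = 5×18 + 17. So 18^{107} ≡ 18^{17} ≡ 18 (mod 19)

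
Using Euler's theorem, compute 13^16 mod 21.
By Euler: 13^{12} ≡ 1 mod 21 since gcd(13, 21) = 1. 16 = 1×12 + 4. So 13^{16} ≡ 13^{4} ≡ 1 mod 21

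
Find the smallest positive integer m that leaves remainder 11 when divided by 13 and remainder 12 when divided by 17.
M = 13 × 17 = 221. M₁ = 17, y₁ ≡ 10 mod 13. M₂ = 13, y₂ ≡ 4 mod 17. m = 11×17×10 + 12×13×4 ≡ 63 mod 221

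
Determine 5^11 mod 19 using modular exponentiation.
By repeated squaring (mod 19): 5^{1}≡5, 5^{2}≡6, 5^{4}≡17, 5^{8}≡4. Then 5^{11} = 5^{8+2+1} ≡ 4 × 6 × 5 ≡ 6 (mod 19)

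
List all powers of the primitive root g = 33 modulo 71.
33^1, 33^2, ..., 33^{70} mod 71: [33, 24, 11, 8, 51, 50, 17, 64, 53, 45, 65, 15, 69, 5, 23, 49, 55, 40, 42, 37, 14, 36, 52, 12, 41, 4, 61, 25, 44, 32, 62, 58, 68, 43, 70, 38, 47, 60, 63, 20, 21, 54, 7, 18, 26, 6, 56, 2, 66, 48, 22, 16, 31, 29, 34, 57, 35, 19, 59, 30, 67, 10, 46, 27, 39, 9, 13, 3, 28, 1]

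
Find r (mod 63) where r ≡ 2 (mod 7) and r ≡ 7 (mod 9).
M = 7 × 9 = 63. M₁ = 9, y₁ ≡ 4 (mod 7). M₂ = 7, y₂ ≡ 4 (mod 9). r = 2×9×4 + 7×7×4 ≡ 16 (mod 63)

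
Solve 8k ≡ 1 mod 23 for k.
Since 23 is prime, by Fermat 8^(-1) ≡ 8^{21} ≡ 3 mod 23. Verify: 8 × 3 = 24 ≡ 1 mod 23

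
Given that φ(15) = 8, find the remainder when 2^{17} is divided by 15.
By Euler: 2^{8} ≡ 1 (mod 15) since gcd(2, 15) = 1. 17 = 2×8 + 1. So 2^{17} ≡ 2^{1} ≡ 2 (mod 15)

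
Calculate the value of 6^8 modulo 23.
By repeated squaring (mod 23): 6^{1}≡6, 6^{2}≡13, 6^{4}≡8, 6^{8}≡18. So 6^{8} ≡ 18 (mod 23)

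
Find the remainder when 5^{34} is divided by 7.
By Fermat: 5^{6} ≡ 1 mod 7. 34 = 5×6 + 4. So 5^{34} ≡ 5^{4} ≡ 2 mod 7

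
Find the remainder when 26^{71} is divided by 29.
By Fermat: 26^{28} ≡ 1 mod 29. 71 = 2×28 + 15. So 26^{71} ≡ 26^{15} ≡ 3 mod 29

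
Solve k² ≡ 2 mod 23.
The square roots of 2 mod 23 are 18 and 5. Verify: 18² = 324 ≡ 2 mod 23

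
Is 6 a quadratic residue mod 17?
By Euler's criterion: 6^{8} ≡ 16 mod 17. Since this equals -1 (≡ 16), 6 is not a QR.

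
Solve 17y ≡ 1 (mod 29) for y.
Since 29 is prime, by Fermat 17^(-1) ≡ 17^{27} ≡ 12 (mod 29). Verify: 17 × 12 = 204 ≡ 1 (mod 29)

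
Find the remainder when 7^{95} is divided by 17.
By Fermat: 7^{16} ≡ 1 (mod 17). 95 = 5×16 + 15. So 7^{95} ≡ 7^{15} ≡ 5 (mod 17)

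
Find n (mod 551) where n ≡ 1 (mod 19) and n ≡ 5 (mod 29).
M = 19 × 29 = 551. M₁ = 29, y₁ ≡ 2 (mod 19). M₂ = 19, y₂ ≡ 26 (mod 29). n = 1×29×2 + 5×19×26 ≡ 324 (mod 551)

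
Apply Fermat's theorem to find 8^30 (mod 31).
By Fermat's Little Theorem, 8^{30} ≡ 1 (mod 31) since 31 is prime and gcd(8, 31) = 1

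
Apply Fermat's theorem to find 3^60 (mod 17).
By Fermat: 3^{16} ≡ 1 (mod 17). 60 = 3×16 + 12. So 3^{60} ≡ 3^{12} ≡ 4 (mod 17)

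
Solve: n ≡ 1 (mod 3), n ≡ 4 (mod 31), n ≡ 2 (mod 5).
M = 3 × 31 × 5 = 465. M₁ = 155, y₁ ≡ 2 (mod 3). M₂ = 15, y₂ ≡ 29 (mod 31). M₃ = 93, y₃ ≡ 2 (mod 5). n = 1×155×2 + 4×15×29 + 2×93×2 ≡ 97 (mod 465)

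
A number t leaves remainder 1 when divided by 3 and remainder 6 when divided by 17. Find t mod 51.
M = 3 × 17 = 51. M₁ = 17, y₁ ≡ 2 mod 3. M₂ = 3, y₂ ≡ 6 mod 17. t = 1×17×2 + 6×3×6 ≡ 40 mod 51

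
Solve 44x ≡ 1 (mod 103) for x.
Since 103 is prime, by Fermat 44^(-1) ≡ 44^{101} ≡ 96 (mod 103). Verify: 44 × 96 = 4224 ≡ 1 (mod 103)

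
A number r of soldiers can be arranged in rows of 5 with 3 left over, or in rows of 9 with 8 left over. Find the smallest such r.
M = 5 × 9 = 45. M₁ = 9, y₁ ≡ 4 mod 5. M₂ = 5, y₂ ≡ 2 mod 9. r = 3×9×4 + 8×5×2 ≡ 8 mod 45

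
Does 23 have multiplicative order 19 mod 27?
Powers of 23 mod 27: 23^1≡23, 23^2≡16, 23^3≡17, 23^4≡13, 23^5≡2, 23^6≡19, 23^7≡5, 23^8≡7, 23^9≡26, 23^10≡4, 23^11≡11, 23^12≡10, 23^13≡14, 23^14≡25, 23^15≡8, 23^16≡22, 23^17≡20, 23^18≡1. Already 23^18≡1, so the order is 18 < 19. No, the actual order is 18.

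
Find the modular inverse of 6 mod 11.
Since 11 is prime, by Fermat 6^(-1) ≡ 6^{9} ≡ 2 mod 11. Verify: 6 × 2 = 12 ≡ 1 mod 11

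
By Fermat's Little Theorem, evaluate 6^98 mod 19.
By Fermat: 6^{18} ≡ 1 (mod 19). 98 = 5×18 + 8. So 6^{98} ≡ 6^{8} ≡ 16 (mod 19)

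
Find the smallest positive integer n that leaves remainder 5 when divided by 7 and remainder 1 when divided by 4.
M = 7 × 4 = 28. M₁ = 4, y₁ ≡ 2 mod 7. M₂ = 7, y₂ ≡ 3 mod 4. n = 5×4×2 + 1×7×3 ≡ 5 mod 28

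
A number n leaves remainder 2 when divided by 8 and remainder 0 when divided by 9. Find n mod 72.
M = 8 × 9 = 72. M₁ = 9, y₁ ≡ 1 mod 8. M₂ = 8, y₂ ≡ 8 mod 9. n = 2×9×1 + 0×8×8 ≡ 18 mod 72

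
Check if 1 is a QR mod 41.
By Euler's criterion: 1^{20} ≡ 1 (mod 41). Since this equals 1, 1 is a QR.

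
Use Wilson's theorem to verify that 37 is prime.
(36)! mod 37 = 36. Since this equals -1 mod 37, Wilson confirms 37 is prime.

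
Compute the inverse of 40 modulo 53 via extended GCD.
Extended GCD: 40(4) + 53(-3) = 1. So 40^(-1) ≡ 4 mod 53. Verify: 40 × 4 = 160 ≡ 1 mod 53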